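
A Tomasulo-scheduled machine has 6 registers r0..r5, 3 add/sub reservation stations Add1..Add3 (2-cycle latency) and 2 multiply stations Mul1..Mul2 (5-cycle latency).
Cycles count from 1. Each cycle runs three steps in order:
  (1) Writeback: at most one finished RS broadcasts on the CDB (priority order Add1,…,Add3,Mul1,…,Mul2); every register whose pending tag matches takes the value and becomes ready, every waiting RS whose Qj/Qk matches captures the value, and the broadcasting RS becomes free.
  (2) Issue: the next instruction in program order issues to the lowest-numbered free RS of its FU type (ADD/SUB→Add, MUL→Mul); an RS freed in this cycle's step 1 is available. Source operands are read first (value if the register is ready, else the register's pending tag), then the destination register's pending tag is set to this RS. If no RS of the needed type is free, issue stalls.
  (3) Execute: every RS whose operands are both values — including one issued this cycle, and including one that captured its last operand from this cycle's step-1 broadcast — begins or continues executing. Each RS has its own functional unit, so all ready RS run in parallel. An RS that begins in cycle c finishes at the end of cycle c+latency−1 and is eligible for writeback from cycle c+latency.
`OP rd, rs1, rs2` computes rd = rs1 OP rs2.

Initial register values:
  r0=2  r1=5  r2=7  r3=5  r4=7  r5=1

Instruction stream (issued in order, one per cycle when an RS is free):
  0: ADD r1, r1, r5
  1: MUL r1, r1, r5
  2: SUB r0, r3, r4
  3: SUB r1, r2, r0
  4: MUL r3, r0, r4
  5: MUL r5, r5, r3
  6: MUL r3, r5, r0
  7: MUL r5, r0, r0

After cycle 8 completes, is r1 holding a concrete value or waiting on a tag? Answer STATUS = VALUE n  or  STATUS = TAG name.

STATUS = VALUE 9

cycle 1: issue ADD r1<-Add1 // r0:2,r1:Add1,r2:7,r3:5,r4:7,r5:1
cycle 2: issue MUL r1<-Mul1 // r0:2,r1:Mul1,r2:7,r3:5,r4:7,r5:1
cycle 3: CDB Add1=6; issue SUB r0<-Add1 // r0:Add1,r1:Mul1,r2:7,r3:5,r4:7,r5:1
cycle 4: issue SUB r1<-Add2 // r0:Add1,r1:Add2,r2:7,r3:5,r4:7,r5:1
cycle 5: CDB Add1=-2; issue MUL r3<-Mul2 // r0:-2,r1:Add2,r2:7,r3:Mul2,r4:7,r5:1
cycle 6: stall // r0:-2,r1:Add2,r2:7,r3:Mul2,r4:7,r5:1
cycle 7: CDB Add2=9; stall // r0:-2,r1:9,r2:7,r3:Mul2,r4:7,r5:1
cycle 8: CDB Mul1=6; issue MUL r5<-Mul1 // r0:-2,r1:9,r2:7,r3:Mul2,r4:7,r5:Mul1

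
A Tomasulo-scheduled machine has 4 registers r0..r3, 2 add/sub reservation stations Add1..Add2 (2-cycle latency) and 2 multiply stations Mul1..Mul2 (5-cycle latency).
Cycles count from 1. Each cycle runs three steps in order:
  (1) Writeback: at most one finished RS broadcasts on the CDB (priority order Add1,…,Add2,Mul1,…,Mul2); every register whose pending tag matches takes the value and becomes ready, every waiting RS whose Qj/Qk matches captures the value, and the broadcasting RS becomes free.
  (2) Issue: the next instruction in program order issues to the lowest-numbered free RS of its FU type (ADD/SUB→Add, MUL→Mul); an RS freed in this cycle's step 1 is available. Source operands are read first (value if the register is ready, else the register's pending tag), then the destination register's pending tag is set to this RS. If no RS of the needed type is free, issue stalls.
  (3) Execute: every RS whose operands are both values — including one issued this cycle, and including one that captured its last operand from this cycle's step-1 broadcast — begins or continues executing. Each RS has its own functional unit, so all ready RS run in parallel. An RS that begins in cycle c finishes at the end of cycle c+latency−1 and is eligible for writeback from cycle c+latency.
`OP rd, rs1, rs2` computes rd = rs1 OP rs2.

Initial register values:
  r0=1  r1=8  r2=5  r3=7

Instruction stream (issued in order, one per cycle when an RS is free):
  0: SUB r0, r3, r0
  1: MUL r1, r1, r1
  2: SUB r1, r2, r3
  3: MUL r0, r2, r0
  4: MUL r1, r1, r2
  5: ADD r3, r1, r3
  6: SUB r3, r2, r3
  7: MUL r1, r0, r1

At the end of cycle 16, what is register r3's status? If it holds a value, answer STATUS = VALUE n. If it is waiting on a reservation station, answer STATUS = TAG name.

STATUS = VALUE 8

cycle 1: issue SUB r0<-Add1 // r0:Add1,r1:8,r2:5,r3:7
cycle 2: issue MUL r1<-Mul1 // r0:Add1,r1:Mul1,r2:5,r3:7
cycle 3: CDB Add1=6; issue SUB r1<-Add1 // r0:6,r1:Add1,r2:5,r3:7
cycle 4: issue MUL r0<-Mul2 // r0:Mul2,r1:Add1,r2:5,r3:7
cycle 5: CDB Add1=-2; stall // r0:Mul2,r1:-2,r2:5,r3:7
cycle 6: stall // r0:Mul2,r1:-2,r2:5,r3:7
cycle 7: CDB Mul1=64; issue MUL r1<-Mul1 // r0:Mul2,r1:Mul1,r2:5,r3:7
cycle 8: issue ADD r3<-Add1 // r0:Mul2,r1:Mul1,r2:5,r3:Add1
cycle 9: CDB Mul2=30; issue SUB r3<-Add2 // r0:30,r1:Mul1,r2:5,r3:Add2
cycle 10: issue MUL r1<-Mul2 // r0:30,r1:Mul2,r2:5,r3:Add2
cycle 11: - // r0:30,r1:Mul2,r2:5,r3:Add2
cycle 12: CDB Mul1=-10 // r0:30,r1:Mul2,r2:5,r3:Add2
cycle 13: - // r0:30,r1:Mul2,r2:5,r3:Add2
cycle 14: CDB Add1=-3 // r0:30,r1:Mul2,r2:5,r3:Add2
cycle 15: - // r0:30,r1:Mul2,r2:5,r3:Add2
cycle 16: CDB Add2=8 // r0:30,r1:Mul2,r2:5,r3:8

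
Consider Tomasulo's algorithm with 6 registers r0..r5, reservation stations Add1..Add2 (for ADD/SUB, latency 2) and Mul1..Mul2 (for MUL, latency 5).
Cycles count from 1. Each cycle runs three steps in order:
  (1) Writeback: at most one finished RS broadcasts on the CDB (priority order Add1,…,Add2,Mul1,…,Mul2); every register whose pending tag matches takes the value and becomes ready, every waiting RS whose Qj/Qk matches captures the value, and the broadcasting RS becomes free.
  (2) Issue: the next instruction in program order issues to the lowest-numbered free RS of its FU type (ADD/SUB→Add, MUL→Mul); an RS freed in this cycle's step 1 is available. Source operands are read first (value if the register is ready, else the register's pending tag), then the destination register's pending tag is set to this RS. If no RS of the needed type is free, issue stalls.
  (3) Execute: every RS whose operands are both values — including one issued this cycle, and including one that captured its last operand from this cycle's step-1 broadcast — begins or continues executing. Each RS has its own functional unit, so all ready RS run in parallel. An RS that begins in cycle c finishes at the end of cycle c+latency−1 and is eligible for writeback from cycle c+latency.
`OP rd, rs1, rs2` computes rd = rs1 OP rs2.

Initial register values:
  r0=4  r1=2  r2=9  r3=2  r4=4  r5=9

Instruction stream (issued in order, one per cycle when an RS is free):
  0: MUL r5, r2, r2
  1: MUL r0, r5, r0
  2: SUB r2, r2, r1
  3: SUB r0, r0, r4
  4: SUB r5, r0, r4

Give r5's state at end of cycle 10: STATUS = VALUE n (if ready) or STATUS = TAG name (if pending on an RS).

  c1: issue MUL r5<-Mul1  regs: r0:4,r1:2,r2:9,r3:2,r4:4,r5:Mul1
  c2: issue MUL r0<-Mul2  regs: r0:Mul2,r1:2,r2:9,r3:2,r4:4,r5:Mul1
  c3: issue SUB r2<-Add1  regs: r0:Mul2,r1:2,r2:Add1,r3:2,r4:4,r5:Mul1
  c4: issue SUB r0<-Add2  regs: r0:Add2,r1:2,r2:Add1,r3:2,r4:4,r5:Mul1
  c5: CDB Add1=7; issue SUB r5<-Add1  regs: r0:Add2,r1:2,r2:7,r3:2,r4:4,r5:Add1
  c6: CDB Mul1=81  regs: r0:Add2,r1:2,r2:7,r3:2,r4:4,r5:Add1
  c7: -  regs: r0:Add2,r1:2,r2:7,r3:2,r4:4,r5:Add1
  c8: -  regs: r0:Add2,r1:2,r2:7,r3:2,r4:4,r5:Add1
  c9: -  regs: r0:Add2,r1:2,r2:7,r3:2,r4:4,r5:Add1
  c10: -  regs: r0:Add2,r1:2,r2:7,r3:2,r4:4,r5:Add1

STATUS = TAG Add1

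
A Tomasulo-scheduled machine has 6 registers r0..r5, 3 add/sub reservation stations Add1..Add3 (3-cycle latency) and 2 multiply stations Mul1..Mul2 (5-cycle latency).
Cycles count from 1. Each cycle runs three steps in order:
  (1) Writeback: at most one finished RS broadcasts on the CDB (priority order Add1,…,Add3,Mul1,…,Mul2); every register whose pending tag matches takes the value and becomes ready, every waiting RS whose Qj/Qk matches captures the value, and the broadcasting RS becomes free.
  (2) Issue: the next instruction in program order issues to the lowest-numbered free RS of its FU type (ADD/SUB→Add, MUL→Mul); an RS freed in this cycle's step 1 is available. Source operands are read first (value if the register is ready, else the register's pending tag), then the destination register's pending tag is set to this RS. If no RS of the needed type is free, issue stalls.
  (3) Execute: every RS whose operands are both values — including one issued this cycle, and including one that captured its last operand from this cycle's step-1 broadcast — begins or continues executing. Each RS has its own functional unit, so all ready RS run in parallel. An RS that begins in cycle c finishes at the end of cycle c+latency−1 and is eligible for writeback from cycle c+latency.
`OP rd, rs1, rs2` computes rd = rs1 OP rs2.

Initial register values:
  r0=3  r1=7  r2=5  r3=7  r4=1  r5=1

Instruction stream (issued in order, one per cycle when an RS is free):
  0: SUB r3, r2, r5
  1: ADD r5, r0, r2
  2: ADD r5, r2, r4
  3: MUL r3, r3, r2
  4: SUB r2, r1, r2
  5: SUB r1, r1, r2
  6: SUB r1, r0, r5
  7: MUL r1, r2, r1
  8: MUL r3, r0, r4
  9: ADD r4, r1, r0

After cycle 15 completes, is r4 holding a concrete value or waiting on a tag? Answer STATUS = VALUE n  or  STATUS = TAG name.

STATUS = TAG Add1

cycle 1: issue SUB r3<-Add1 // r0:3,r1:7,r2:5,r3:Add1,r4:1,r5:1
cycle 2: issue ADD r5<-Add2 // r0:3,r1:7,r2:5,r3:Add1,r4:1,r5:Add2
cycle 3: issue ADD r5<-Add3 // r0:3,r1:7,r2:5,r3:Add1,r4:1,r5:Add3
cycle 4: CDB Add1=4; issue MUL r3<-Mul1 // r0:3,r1:7,r2:5,r3:Mul1,r4:1,r5:Add3
cycle 5: CDB Add2=8; issue SUB r2<-Add1 // r0:3,r1:7,r2:Add1,r3:Mul1,r4:1,r5:Add3
cycle 6: CDB Add3=6; issue SUB r1<-Add2 // r0:3,r1:Add2,r2:Add1,r3:Mul1,r4:1,r5:6
cycle 7: issue SUB r1<-Add3 // r0:3,r1:Add3,r2:Add1,r3:Mul1,r4:1,r5:6
cycle 8: CDB Add1=2; issue MUL r1<-Mul2 // r0:3,r1:Mul2,r2:2,r3:Mul1,r4:1,r5:6
cycle 9: CDB Mul1=20; issue MUL r3<-Mul1 // r0:3,r1:Mul2,r2:2,r3:Mul1,r4:1,r5:6
cycle 10: CDB Add3=-3; issue ADD r4<-Add1 // r0:3,r1:Mul2,r2:2,r3:Mul1,r4:Add1,r5:6
cycle 11: CDB Add2=5 // r0:3,r1:Mul2,r2:2,r3:Mul1,r4:Add1,r5:6
cycle 12: - // r0:3,r1:Mul2,r2:2,r3:Mul1,r4:Add1,r5:6
cycle 13: - // r0:3,r1:Mul2,r2:2,r3:Mul1,r4:Add1,r5:6
cycle 14: CDB Mul1=3 // r0:3,r1:Mul2,r2:2,r3:3,r4:Add1,r5:6
cycle 15: CDB Mul2=-6 // r0:3,r1:-6,r2:2,r3:3,r4:Add1,r5:6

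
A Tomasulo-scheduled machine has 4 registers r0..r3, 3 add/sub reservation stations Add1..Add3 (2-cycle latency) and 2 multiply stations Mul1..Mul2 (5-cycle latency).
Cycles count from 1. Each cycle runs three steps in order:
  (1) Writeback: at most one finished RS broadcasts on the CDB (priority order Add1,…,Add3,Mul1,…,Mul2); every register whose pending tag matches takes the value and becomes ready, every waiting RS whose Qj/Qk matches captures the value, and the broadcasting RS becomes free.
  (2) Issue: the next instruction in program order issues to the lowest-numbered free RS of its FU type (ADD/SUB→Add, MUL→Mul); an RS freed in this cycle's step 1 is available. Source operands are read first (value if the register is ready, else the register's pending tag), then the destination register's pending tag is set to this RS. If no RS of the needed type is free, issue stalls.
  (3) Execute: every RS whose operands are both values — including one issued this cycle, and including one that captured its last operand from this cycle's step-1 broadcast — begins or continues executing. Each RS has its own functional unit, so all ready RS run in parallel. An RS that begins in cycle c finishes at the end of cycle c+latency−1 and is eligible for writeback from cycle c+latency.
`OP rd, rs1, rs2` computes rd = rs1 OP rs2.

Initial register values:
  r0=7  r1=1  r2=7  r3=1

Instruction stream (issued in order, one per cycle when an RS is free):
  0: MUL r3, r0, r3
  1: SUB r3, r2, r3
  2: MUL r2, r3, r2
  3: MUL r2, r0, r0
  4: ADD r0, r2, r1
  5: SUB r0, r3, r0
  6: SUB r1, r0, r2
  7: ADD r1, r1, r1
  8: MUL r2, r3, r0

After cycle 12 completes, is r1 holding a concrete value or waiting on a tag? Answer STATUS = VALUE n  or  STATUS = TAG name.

c1: issue MUL r3<-Mul1 | r0:7,r1:1,r2:7,r3:Mul1
c2: issue SUB r3<-Add1 | r0:7,r1:1,r2:7,r3:Add1
c3: issue MUL r2<-Mul2 | r0:7,r1:1,r2:Mul2,r3:Add1
c4: stall | r0:7,r1:1,r2:Mul2,r3:Add1
c5: stall | r0:7,r1:1,r2:Mul2,r3:Add1
c6: CDB Mul1=7; issue MUL r2<-Mul1 | r0:7,r1:1,r2:Mul1,r3:Add1
c7: issue ADD r0<-Add2 | r0:Add2,r1:1,r2:Mul1,r3:Add1
c8: CDB Add1=0; issue SUB r0<-Add1 | r0:Add1,r1:1,r2:Mul1,r3:0
c9: issue SUB r1<-Add3 | r0:Add1,r1:Add3,r2:Mul1,r3:0
c10: stall | r0:Add1,r1:Add3,r2:Mul1,r3:0
c11: CDB Mul1=49; stall | r0:Add1,r1:Add3,r2:49,r3:0
c12: stall | r0:Add1,r1:Add3,r2:49,r3:0

STATUS = TAG Add3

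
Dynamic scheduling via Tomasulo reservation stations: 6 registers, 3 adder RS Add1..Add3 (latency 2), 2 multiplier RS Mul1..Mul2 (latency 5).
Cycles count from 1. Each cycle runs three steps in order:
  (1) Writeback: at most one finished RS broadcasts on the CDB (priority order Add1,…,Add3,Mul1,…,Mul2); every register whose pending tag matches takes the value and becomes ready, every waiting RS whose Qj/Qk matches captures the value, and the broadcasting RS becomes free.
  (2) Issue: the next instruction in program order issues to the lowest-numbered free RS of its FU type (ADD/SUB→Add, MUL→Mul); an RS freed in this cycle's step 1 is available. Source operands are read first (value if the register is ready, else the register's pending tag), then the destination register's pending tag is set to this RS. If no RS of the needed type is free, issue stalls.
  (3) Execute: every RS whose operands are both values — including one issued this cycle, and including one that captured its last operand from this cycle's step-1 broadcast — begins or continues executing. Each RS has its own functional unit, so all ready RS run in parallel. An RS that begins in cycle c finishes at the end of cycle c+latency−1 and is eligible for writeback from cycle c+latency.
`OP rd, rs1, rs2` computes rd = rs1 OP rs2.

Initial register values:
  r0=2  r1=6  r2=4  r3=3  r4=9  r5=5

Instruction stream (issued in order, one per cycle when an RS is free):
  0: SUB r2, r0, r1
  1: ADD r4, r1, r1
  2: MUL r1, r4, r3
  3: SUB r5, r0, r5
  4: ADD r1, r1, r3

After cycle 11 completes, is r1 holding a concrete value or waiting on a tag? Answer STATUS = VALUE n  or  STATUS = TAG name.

STATUS = VALUE 39

c1: issue SUB r2<-Add1 | r0:2,r1:6,r2:Add1,r3:3,r4:9,r5:5
c2: issue ADD r4<-Add2 | r0:2,r1:6,r2:Add1,r3:3,r4:Add2,r5:5
c3: CDB Add1=-4; issue MUL r1<-Mul1 | r0:2,r1:Mul1,r2:-4,r3:3,r4:Add2,r5:5
c4: CDB Add2=12; issue SUB r5<-Add1 | r0:2,r1:Mul1,r2:-4,r3:3,r4:12,r5:Add1
c5: issue ADD r1<-Add2 | r0:2,r1:Add2,r2:-4,r3:3,r4:12,r5:Add1
c6: CDB Add1=-3 | r0:2,r1:Add2,r2:-4,r3:3,r4:12,r5:-3
c7: - | r0:2,r1:Add2,r2:-4,r3:3,r4:12,r5:-3
c8: - | r0:2,r1:Add2,r2:-4,r3:3,r4:12,r5:-3
c9: CDB Mul1=36 | r0:2,r1:Add2,r2:-4,r3:3,r4:12,r5:-3
c10: - | r0:2,r1:Add2,r2:-4,r3:3,r4:12,r5:-3
c11: CDB Add2=39 | r0:2,r1:39,r2:-4,r3:3,r4:12,r5:-3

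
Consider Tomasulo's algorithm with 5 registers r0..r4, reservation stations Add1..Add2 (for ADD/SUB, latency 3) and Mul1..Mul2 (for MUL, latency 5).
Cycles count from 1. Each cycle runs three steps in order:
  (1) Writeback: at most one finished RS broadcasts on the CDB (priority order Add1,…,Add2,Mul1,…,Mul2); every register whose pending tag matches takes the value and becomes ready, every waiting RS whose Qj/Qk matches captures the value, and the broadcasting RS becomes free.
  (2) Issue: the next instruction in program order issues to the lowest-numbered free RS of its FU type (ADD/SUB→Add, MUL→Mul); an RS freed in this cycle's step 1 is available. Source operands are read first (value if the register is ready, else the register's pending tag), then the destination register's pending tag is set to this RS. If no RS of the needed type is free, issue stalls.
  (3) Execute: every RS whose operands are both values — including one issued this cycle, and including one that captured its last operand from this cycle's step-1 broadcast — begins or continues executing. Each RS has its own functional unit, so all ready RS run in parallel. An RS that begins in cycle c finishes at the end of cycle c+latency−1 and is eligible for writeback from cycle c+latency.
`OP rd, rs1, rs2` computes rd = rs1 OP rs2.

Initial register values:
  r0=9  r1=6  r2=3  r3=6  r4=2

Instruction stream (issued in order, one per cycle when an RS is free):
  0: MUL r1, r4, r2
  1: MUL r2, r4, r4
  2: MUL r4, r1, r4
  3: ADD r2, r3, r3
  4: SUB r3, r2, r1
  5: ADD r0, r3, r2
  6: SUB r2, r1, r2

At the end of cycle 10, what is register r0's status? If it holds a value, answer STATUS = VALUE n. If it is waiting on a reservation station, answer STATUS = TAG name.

STATUS = TAG Add1

cycle 1: issue MUL r1<-Mul1 // r0:9,r1:Mul1,r2:3,r3:6,r4:2
cycle 2: issue MUL r2<-Mul2 // r0:9,r1:Mul1,r2:Mul2,r3:6,r4:2
cycle 3: stall // r0:9,r1:Mul1,r2:Mul2,r3:6,r4:2
cycle 4: stall // r0:9,r1:Mul1,r2:Mul2,r3:6,r4:2
cycle 5: stall // r0:9,r1:Mul1,r2:Mul2,r3:6,r4:2
cycle 6: CDB Mul1=6; issue MUL r4<-Mul1 // r0:9,r1:6,r2:Mul2,r3:6,r4:Mul1
cycle 7: CDB Mul2=4; issue ADD r2<-Add1 // r0:9,r1:6,r2:Add1,r3:6,r4:Mul1
cycle 8: issue SUB r3<-Add2 // r0:9,r1:6,r2:Add1,r3:Add2,r4:Mul1
cycle 9: stall // r0:9,r1:6,r2:Add1,r3:Add2,r4:Mul1
cycle 10: CDB Add1=12; issue ADD r0<-Add1 // r0:Add1,r1:6,r2:12,r3:Add2,r4:Mul1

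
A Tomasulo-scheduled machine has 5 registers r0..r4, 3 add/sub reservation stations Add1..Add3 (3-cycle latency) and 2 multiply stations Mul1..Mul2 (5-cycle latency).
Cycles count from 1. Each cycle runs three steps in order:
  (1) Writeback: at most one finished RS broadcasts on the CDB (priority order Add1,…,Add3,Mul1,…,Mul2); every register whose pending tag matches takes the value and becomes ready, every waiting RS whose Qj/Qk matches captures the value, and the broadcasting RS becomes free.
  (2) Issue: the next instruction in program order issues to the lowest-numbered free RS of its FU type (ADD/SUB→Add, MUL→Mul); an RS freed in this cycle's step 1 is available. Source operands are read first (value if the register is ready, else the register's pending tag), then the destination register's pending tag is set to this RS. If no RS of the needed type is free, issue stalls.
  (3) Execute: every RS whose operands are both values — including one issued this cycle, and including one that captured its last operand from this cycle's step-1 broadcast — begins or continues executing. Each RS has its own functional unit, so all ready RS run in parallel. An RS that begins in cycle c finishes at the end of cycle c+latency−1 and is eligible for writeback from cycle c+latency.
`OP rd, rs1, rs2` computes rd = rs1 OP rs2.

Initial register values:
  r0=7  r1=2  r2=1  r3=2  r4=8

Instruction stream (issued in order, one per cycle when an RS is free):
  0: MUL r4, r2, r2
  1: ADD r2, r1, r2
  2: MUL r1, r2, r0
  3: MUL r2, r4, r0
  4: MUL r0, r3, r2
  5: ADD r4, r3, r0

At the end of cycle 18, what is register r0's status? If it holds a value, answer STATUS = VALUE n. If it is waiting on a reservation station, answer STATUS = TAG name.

cycle 1: issue MUL r4<-Mul1 // r0:7,r1:2,r2:1,r3:2,r4:Mul1
cycle 2: issue ADD r2<-Add1 // r0:7,r1:2,r2:Add1,r3:2,r4:Mul1
cycle 3: issue MUL r1<-Mul2 // r0:7,r1:Mul2,r2:Add1,r3:2,r4:Mul1
cycle 4: stall // r0:7,r1:Mul2,r2:Add1,r3:2,r4:Mul1
cycle 5: CDB Add1=3; stall // r0:7,r1:Mul2,r2:3,r3:2,r4:Mul1
cycle 6: CDB Mul1=1; issue MUL r2<-Mul1 // r0:7,r1:Mul2,r2:Mul1,r3:2,r4:1
cycle 7: stall // r0:7,r1:Mul2,r2:Mul1,r3:2,r4:1
cycle 8: stall // r0:7,r1:Mul2,r2:Mul1,r3:2,r4:1
cycle 9: stall // r0:7,r1:Mul2,r2:Mul1,r3:2,r4:1
cycle 10: CDB Mul2=21; issue MUL r0<-Mul2 // r0:Mul2,r1:21,r2:Mul1,r3:2,r4:1
cycle 11: CDB Mul1=7; issue ADD r4<-Add1 // r0:Mul2,r1:21,r2:7,r3:2,r4:Add1
cycle 12: - // r0:Mul2,r1:21,r2:7,r3:2,r4:Add1
cycle 13: - // r0:Mul2,r1:21,r2:7,r3:2,r4:Add1
cycle 14: - // r0:Mul2,r1:21,r2:7,r3:2,r4:Add1
cycle 15: - // r0:Mul2,r1:21,r2:7,r3:2,r4:Add1
cycle 16: CDB Mul2=14 // r0:14,r1:21,r2:7,r3:2,r4:Add1
cycle 17: - // r0:14,r1:21,r2:7,r3:2,r4:Add1
cycle 18: - // r0:14,r1:21,r2:7,r3:2,r4:Add1

STATUS = VALUE 14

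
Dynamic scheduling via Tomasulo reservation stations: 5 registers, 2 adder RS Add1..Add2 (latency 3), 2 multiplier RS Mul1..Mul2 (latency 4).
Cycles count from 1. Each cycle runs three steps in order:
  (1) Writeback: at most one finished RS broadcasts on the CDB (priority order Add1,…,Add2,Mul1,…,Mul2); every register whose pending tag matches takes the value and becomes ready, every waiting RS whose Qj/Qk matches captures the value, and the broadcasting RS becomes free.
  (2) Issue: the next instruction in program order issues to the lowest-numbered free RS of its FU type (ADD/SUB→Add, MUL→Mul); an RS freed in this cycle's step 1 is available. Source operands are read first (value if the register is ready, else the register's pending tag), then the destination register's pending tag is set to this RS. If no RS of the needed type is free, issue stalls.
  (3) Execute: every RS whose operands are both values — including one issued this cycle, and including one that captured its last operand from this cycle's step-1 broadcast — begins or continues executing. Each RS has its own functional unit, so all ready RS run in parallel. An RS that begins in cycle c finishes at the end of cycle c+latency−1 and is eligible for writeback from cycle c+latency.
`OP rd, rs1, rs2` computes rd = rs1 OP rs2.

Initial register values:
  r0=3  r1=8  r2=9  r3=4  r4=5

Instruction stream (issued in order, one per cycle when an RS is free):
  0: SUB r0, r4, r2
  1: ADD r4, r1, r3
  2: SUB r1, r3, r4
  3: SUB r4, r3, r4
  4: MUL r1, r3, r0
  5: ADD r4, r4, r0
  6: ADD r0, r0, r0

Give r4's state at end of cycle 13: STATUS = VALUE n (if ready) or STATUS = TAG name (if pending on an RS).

STATUS = VALUE -12

cycle 1: issue SUB r0<-Add1 // r0:Add1,r1:8,r2:9,r3:4,r4:5
cycle 2: issue ADD r4<-Add2 // r0:Add1,r1:8,r2:9,r3:4,r4:Add2
cycle 3: stall // r0:Add1,r1:8,r2:9,r3:4,r4:Add2
cycle 4: CDB Add1=-4; issue SUB r1<-Add1 // r0:-4,r1:Add1,r2:9,r3:4,r4:Add2
cycle 5: CDB Add2=12; issue SUB r4<-Add2 // r0:-4,r1:Add1,r2:9,r3:4,r4:Add2
cycle 6: issue MUL r1<-Mul1 // r0:-4,r1:Mul1,r2:9,r3:4,r4:Add2
cycle 7: stall // r0:-4,r1:Mul1,r2:9,r3:4,r4:Add2
cycle 8: CDB Add1=-8; issue ADD r4<-Add1 // r0:-4,r1:Mul1,r2:9,r3:4,r4:Add1
cycle 9: CDB Add2=-8; issue ADD r0<-Add2 // r0:Add2,r1:Mul1,r2:9,r3:4,r4:Add1
cycle 10: CDB Mul1=-16 // r0:Add2,r1:-16,r2:9,r3:4,r4:Add1
cycle 11: - // r0:Add2,r1:-16,r2:9,r3:4,r4:Add1
cycle 12: CDB Add1=-12 // r0:Add2,r1:-16,r2:9,r3:4,r4:-12
cycle 13: CDB Add2=-8 // r0:-8,r1:-16,r2:9,r3:4,r4:-12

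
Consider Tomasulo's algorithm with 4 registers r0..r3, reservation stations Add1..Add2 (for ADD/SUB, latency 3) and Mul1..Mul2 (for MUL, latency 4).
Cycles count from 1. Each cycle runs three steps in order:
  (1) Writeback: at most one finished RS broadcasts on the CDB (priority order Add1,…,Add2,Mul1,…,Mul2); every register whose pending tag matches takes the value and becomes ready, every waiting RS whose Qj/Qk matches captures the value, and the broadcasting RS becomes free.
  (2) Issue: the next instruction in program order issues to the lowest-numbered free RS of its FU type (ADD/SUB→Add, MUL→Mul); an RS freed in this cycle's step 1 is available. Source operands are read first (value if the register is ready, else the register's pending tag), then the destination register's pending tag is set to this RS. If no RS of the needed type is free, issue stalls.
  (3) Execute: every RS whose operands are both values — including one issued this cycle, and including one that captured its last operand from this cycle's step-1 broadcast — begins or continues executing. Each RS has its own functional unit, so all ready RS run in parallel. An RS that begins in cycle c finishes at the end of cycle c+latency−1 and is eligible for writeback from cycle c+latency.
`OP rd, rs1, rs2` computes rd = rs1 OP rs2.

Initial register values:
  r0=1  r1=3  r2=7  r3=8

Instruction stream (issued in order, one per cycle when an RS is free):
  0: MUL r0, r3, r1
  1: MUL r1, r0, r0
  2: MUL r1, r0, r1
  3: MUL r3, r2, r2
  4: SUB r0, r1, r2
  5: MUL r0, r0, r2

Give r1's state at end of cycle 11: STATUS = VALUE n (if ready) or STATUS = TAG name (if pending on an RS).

STATUS = TAG Mul1

cycle 1: issue MUL r0<-Mul1 // r0:Mul1,r1:3,r2:7,r3:8
cycle 2: issue MUL r1<-Mul2 // r0:Mul1,r1:Mul2,r2:7,r3:8
cycle 3: stall // r0:Mul1,r1:Mul2,r2:7,r3:8
cycle 4: stall // r0:Mul1,r1:Mul2,r2:7,r3:8
cycle 5: CDB Mul1=24; issue MUL r1<-Mul1 // r0:24,r1:Mul1,r2:7,r3:8
cycle 6: stall // r0:24,r1:Mul1,r2:7,r3:8
cycle 7: stall // r0:24,r1:Mul1,r2:7,r3:8
cycle 8: stall // r0:24,r1:Mul1,r2:7,r3:8
cycle 9: CDB Mul2=576; issue MUL r3<-Mul2 // r0:24,r1:Mul1,r2:7,r3:Mul2
cycle 10: issue SUB r0<-Add1 // r0:Add1,r1:Mul1,r2:7,r3:Mul2
cycle 11: stall // r0:Add1,r1:Mul1,r2:7,r3:Mul2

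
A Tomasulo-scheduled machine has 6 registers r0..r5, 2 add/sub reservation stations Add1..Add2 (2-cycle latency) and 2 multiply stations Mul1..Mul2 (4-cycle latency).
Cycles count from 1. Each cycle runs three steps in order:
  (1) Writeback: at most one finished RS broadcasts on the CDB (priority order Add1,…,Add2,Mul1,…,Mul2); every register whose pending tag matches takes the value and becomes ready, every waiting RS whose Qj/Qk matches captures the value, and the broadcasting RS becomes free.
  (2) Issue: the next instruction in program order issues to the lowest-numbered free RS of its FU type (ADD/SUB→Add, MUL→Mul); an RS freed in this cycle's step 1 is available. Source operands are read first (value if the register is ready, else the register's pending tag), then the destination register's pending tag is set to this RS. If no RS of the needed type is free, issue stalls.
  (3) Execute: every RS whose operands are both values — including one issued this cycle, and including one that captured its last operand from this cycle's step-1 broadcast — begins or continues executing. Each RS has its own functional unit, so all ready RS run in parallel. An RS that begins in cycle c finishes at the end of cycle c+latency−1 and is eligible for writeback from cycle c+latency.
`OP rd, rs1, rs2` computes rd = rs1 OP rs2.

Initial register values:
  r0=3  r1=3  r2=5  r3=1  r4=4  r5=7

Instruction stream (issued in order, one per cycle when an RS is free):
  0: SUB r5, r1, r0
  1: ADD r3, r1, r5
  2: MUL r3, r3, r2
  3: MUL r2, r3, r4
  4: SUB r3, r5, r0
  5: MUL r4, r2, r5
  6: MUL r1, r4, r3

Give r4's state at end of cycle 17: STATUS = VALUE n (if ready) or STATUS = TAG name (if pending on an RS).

STATUS = VALUE 0

c1: issue SUB r5<-Add1 | r0:3,r1:3,r2:5,r3:1,r4:4,r5:Add1
c2: issue ADD r3<-Add2 | r0:3,r1:3,r2:5,r3:Add2,r4:4,r5:Add1
c3: CDB Add1=0; issue MUL r3<-Mul1 | r0:3,r1:3,r2:5,r3:Mul1,r4:4,r5:0
c4: issue MUL r2<-Mul2 | r0:3,r1:3,r2:Mul2,r3:Mul1,r4:4,r5:0
c5: CDB Add2=3; issue SUB r3<-Add1 | r0:3,r1:3,r2:Mul2,r3:Add1,r4:4,r5:0
c6: stall | r0:3,r1:3,r2:Mul2,r3:Add1,r4:4,r5:0
c7: CDB Add1=-3; stall | r0:3,r1:3,r2:Mul2,r3:-3,r4:4,r5:0
c8: stall | r0:3,r1:3,r2:Mul2,r3:-3,r4:4,r5:0
c9: CDB Mul1=15; issue MUL r4<-Mul1 | r0:3,r1:3,r2:Mul2,r3:-3,r4:Mul1,r5:0
c10: stall | r0:3,r1:3,r2:Mul2,r3:-3,r4:Mul1,r5:0
c11: stall | r0:3,r1:3,r2:Mul2,r3:-3,r4:Mul1,r5:0
c12: stall | r0:3,r1:3,r2:Mul2,r3:-3,r4:Mul1,r5:0
c13: CDB Mul2=60; issue MUL r1<-Mul2 | r0:3,r1:Mul2,r2:60,r3:-3,r4:Mul1,r5:0
c14: - | r0:3,r1:Mul2,r2:60,r3:-3,r4:Mul1,r5:0
c15: - | r0:3,r1:Mul2,r2:60,r3:-3,r4:Mul1,r5:0
c16: - | r0:3,r1:Mul2,r2:60,r3:-3,r4:Mul1,r5:0
c17: CDB Mul1=0 | r0:3,r1:Mul2,r2:60,r3:-3,r4:0,r5:0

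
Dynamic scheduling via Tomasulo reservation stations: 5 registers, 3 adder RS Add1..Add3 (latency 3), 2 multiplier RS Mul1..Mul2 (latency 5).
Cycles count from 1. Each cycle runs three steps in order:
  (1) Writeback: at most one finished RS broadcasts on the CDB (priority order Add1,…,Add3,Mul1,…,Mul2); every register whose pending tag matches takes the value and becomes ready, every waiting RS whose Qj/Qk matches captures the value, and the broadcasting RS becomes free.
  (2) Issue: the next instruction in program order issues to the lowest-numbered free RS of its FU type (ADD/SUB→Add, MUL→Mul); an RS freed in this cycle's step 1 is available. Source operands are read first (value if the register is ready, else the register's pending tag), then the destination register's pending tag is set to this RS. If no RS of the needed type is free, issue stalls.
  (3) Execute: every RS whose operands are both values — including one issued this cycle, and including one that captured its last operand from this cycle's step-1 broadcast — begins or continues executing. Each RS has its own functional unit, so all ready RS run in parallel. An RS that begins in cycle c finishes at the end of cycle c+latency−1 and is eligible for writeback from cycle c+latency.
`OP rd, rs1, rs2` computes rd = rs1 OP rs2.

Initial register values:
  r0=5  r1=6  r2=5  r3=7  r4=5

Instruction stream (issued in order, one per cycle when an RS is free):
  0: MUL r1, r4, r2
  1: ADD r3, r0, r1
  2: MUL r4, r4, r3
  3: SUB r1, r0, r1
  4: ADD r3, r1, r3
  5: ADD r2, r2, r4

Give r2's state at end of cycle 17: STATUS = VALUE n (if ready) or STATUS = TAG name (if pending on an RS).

cycle 1: issue MUL r1<-Mul1 // r0:5,r1:Mul1,r2:5,r3:7,r4:5
cycle 2: issue ADD r3<-Add1 // r0:5,r1:Mul1,r2:5,r3:Add1,r4:5
cycle 3: issue MUL r4<-Mul2 // r0:5,r1:Mul1,r2:5,r3:Add1,r4:Mul2
cycle 4: issue SUB r1<-Add2 // r0:5,r1:Add2,r2:5,r3:Add1,r4:Mul2
cycle 5: issue ADD r3<-Add3 // r0:5,r1:Add2,r2:5,r3:Add3,r4:Mul2
cycle 6: CDB Mul1=25; stall // r0:5,r1:Add2,r2:5,r3:Add3,r4:Mul2
cycle 7: stall // r0:5,r1:Add2,r2:5,r3:Add3,r4:Mul2
cycle 8: stall // r0:5,r1:Add2,r2:5,r3:Add3,r4:Mul2
cycle 9: CDB Add1=30; issue ADD r2<-Add1 // r0:5,r1:Add2,r2:Add1,r3:Add3,r4:Mul2
cycle 10: CDB Add2=-20 // r0:5,r1:-20,r2:Add1,r3:Add3,r4:Mul2
cycle 11: - // r0:5,r1:-20,r2:Add1,r3:Add3,r4:Mul2
cycle 12: - // r0:5,r1:-20,r2:Add1,r3:Add3,r4:Mul2
cycle 13: CDB Add3=10 // r0:5,r1:-20,r2:Add1,r3:10,r4:Mul2
cycle 14: CDB Mul2=150 // r0:5,r1:-20,r2:Add1,r3:10,r4:150
cycle 15: - // r0:5,r1:-20,r2:Add1,r3:10,r4:150
cycle 16: - // r0:5,r1:-20,r2:Add1,r3:10,r4:150
cycle 17: CDB Add1=155 // r0:5,r1:-20,r2:155,r3:10,r4:150

STATUS = VALUE 155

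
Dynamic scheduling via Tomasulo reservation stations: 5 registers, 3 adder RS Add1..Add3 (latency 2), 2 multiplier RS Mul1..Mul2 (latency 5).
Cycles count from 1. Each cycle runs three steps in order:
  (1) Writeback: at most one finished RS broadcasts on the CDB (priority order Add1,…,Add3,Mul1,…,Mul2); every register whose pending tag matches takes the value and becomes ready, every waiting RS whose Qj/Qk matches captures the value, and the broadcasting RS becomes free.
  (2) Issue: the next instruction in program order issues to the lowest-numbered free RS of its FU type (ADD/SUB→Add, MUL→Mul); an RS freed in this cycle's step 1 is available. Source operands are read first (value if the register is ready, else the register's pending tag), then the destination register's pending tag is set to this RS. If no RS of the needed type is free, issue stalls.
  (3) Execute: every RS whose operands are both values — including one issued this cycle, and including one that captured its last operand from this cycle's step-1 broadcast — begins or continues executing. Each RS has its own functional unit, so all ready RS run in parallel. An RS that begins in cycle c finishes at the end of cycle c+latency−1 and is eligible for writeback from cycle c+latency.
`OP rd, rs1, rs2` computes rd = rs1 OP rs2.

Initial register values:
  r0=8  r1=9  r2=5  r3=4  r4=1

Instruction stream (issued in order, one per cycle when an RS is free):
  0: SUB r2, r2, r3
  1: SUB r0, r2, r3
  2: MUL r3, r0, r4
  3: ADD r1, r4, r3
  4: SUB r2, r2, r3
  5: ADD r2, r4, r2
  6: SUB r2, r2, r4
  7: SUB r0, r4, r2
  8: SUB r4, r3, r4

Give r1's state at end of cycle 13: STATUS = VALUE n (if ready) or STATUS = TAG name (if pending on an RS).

c1: issue SUB r2<-Add1 | r0:8,r1:9,r2:Add1,r3:4,r4:1
c2: issue SUB r0<-Add2 | r0:Add2,r1:9,r2:Add1,r3:4,r4:1
c3: CDB Add1=1; issue MUL r3<-Mul1 | r0:Add2,r1:9,r2:1,r3:Mul1,r4:1
c4: issue ADD r1<-Add1 | r0:Add2,r1:Add1,r2:1,r3:Mul1,r4:1
c5: CDB Add2=-3; issue SUB r2<-Add2 | r0:-3,r1:Add1,r2:Add2,r3:Mul1,r4:1
c6: issue ADD r2<-Add3 | r0:-3,r1:Add1,r2:Add3,r3:Mul1,r4:1
c7: stall | r0:-3,r1:Add1,r2:Add3,r3:Mul1,r4:1
c8: stall | r0:-3,r1:Add1,r2:Add3,r3:Mul1,r4:1
c9: stall | r0:-3,r1:Add1,r2:Add3,r3:Mul1,r4:1
c10: CDB Mul1=-3; stall | r0:-3,r1:Add1,r2:Add3,r3:-3,r4:1
c11: stall | r0:-3,r1:Add1,r2:Add3,r3:-3,r4:1
c12: CDB Add1=-2; issue SUB r2<-Add1 | r0:-3,r1:-2,r2:Add1,r3:-3,r4:1
c13: CDB Add2=4; issue SUB r0<-Add2 | r0:Add2,r1:-2,r2:Add1,r3:-3,r4:1

STATUS = VALUE -2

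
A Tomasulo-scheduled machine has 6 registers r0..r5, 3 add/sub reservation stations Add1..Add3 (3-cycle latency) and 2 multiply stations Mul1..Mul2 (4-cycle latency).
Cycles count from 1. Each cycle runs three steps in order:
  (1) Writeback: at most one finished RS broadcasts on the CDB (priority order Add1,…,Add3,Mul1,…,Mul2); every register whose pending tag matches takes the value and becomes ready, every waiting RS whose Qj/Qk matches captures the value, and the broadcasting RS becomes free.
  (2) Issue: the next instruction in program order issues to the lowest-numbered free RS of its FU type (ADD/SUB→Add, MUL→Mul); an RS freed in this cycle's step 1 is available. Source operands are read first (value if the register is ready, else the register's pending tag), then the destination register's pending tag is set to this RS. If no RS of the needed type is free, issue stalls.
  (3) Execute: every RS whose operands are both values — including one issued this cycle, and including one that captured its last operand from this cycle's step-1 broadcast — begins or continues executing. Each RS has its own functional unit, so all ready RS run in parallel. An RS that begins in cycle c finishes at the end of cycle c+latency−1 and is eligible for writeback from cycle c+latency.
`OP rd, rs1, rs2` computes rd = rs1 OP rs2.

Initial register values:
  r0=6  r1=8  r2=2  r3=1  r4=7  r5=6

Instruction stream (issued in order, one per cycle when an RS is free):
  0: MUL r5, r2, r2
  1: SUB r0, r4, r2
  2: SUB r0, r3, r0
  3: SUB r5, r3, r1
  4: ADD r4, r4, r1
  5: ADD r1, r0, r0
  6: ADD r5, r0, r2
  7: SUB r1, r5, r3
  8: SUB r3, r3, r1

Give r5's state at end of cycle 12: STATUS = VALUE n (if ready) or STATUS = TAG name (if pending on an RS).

STATUS = VALUE -2

  c1: issue MUL r5<-Mul1  regs: r0:6,r1:8,r2:2,r3:1,r4:7,r5:Mul1
  c2: issue SUB r0<-Add1  regs: r0:Add1,r1:8,r2:2,r3:1,r4:7,r5:Mul1
  c3: issue SUB r0<-Add2  regs: r0:Add2,r1:8,r2:2,r3:1,r4:7,r5:Mul1
  c4: issue SUB r5<-Add3  regs: r0:Add2,r1:8,r2:2,r3:1,r4:7,r5:Add3
  c5: CDB Add1=5; issue ADD r4<-Add1  regs: r0:Add2,r1:8,r2:2,r3:1,r4:Add1,r5:Add3
  c6: CDB Mul1=4; stall  regs: r0:Add2,r1:8,r2:2,r3:1,r4:Add1,r5:Add3
  c7: CDB Add3=-7; issue ADD r1<-Add3  regs: r0:Add2,r1:Add3,r2:2,r3:1,r4:Add1,r5:-7
  c8: CDB Add1=15; issue ADD r5<-Add1  regs: r0:Add2,r1:Add3,r2:2,r3:1,r4:15,r5:Add1
  c9: CDB Add2=-4; issue SUB r1<-Add2  regs: r0:-4,r1:Add2,r2:2,r3:1,r4:15,r5:Add1
  c10: stall  regs: r0:-4,r1:Add2,r2:2,r3:1,r4:15,r5:Add1
  c11: stall  regs: r0:-4,r1:Add2,r2:2,r3:1,r4:15,r5:Add1
  c12: CDB Add1=-2; issue SUB r3<-Add1  regs: r0:-4,r1:Add2,r2:2,r3:Add1,r4:15,r5:-2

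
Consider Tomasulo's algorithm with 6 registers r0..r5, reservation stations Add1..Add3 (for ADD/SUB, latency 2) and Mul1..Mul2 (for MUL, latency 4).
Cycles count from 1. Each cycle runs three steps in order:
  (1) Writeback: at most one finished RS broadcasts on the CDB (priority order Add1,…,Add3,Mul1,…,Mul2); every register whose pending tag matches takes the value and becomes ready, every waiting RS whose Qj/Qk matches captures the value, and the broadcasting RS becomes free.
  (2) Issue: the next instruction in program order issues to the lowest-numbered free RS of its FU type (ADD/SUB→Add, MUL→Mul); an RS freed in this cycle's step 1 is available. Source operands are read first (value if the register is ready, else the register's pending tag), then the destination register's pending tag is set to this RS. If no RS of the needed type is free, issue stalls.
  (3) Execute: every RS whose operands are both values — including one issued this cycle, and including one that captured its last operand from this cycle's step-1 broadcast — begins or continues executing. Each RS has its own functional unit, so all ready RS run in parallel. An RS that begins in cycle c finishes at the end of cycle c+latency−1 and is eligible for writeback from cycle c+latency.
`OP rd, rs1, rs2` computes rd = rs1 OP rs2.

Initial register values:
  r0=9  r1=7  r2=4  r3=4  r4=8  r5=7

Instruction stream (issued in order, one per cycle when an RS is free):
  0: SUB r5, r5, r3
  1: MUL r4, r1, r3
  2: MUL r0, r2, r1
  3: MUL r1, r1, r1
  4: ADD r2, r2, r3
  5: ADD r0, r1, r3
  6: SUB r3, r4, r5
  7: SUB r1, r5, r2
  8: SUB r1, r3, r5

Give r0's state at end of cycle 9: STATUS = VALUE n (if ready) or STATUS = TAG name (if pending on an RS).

STATUS = TAG Add2

c1: issue SUB r5<-Add1 | r0:9,r1:7,r2:4,r3:4,r4:8,r5:Add1
c2: issue MUL r4<-Mul1 | r0:9,r1:7,r2:4,r3:4,r4:Mul1,r5:Add1
c3: CDB Add1=3; issue MUL r0<-Mul2 | r0:Mul2,r1:7,r2:4,r3:4,r4:Mul1,r5:3
c4: stall | r0:Mul2,r1:7,r2:4,r3:4,r4:Mul1,r5:3
c5: stall | r0:Mul2,r1:7,r2:4,r3:4,r4:Mul1,r5:3
c6: CDB Mul1=28; issue MUL r1<-Mul1 | r0:Mul2,r1:Mul1,r2:4,r3:4,r4:28,r5:3
c7: CDB Mul2=28; issue ADD r2<-Add1 | r0:28,r1:Mul1,r2:Add1,r3:4,r4:28,r5:3
c8: issue ADD r0<-Add2 | r0:Add2,r1:Mul1,r2:Add1,r3:4,r4:28,r5:3
c9: CDB Add1=8; issue SUB r3<-Add1 | r0:Add2,r1:Mul1,r2:8,r3:Add1,r4:28,r5:3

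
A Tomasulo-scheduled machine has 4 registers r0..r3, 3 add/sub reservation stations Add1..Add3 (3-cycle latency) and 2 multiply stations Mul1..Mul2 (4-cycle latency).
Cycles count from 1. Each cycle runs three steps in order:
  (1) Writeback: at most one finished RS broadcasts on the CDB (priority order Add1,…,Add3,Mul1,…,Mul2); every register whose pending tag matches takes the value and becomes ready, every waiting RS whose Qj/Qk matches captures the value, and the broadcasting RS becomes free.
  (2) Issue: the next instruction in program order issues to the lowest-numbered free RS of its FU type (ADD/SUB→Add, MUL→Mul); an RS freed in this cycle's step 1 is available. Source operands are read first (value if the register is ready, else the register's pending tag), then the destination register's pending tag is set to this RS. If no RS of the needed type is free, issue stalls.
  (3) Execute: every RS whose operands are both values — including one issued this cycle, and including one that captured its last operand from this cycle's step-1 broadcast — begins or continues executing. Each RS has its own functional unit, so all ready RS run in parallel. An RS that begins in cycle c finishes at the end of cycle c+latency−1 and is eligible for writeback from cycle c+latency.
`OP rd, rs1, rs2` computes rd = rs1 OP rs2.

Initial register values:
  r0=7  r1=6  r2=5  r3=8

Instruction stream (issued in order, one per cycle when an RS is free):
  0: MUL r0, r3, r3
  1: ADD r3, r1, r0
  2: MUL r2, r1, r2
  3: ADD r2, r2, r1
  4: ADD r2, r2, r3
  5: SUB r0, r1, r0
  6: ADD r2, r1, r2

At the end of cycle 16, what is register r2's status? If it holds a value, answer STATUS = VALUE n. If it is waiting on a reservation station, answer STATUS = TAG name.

STATUS = VALUE 112

c1: issue MUL r0<-Mul1 | r0:Mul1,r1:6,r2:5,r3:8
c2: issue ADD r3<-Add1 | r0:Mul1,r1:6,r2:5,r3:Add1
c3: issue MUL r2<-Mul2 | r0:Mul1,r1:6,r2:Mul2,r3:Add1
c4: issue ADD r2<-Add2 | r0:Mul1,r1:6,r2:Add2,r3:Add1
c5: CDB Mul1=64; issue ADD r2<-Add3 | r0:64,r1:6,r2:Add3,r3:Add1
c6: stall | r0:64,r1:6,r2:Add3,r3:Add1
c7: CDB Mul2=30; stall | r0:64,r1:6,r2:Add3,r3:Add1
c8: CDB Add1=70; issue SUB r0<-Add1 | r0:Add1,r1:6,r2:Add3,r3:70
c9: stall | r0:Add1,r1:6,r2:Add3,r3:70
c10: CDB Add2=36; issue ADD r2<-Add2 | r0:Add1,r1:6,r2:Add2,r3:70
c11: CDB Add1=-58 | r0:-58,r1:6,r2:Add2,r3:70
c12: - | r0:-58,r1:6,r2:Add2,r3:70
c13: CDB Add3=106 | r0:-58,r1:6,r2:Add2,r3:70
c14: - | r0:-58,r1:6,r2:Add2,r3:70
c15: - | r0:-58,r1:6,r2:Add2,r3:70
c16: CDB Add2=112 | r0:-58,r1:6,r2:112,r3:70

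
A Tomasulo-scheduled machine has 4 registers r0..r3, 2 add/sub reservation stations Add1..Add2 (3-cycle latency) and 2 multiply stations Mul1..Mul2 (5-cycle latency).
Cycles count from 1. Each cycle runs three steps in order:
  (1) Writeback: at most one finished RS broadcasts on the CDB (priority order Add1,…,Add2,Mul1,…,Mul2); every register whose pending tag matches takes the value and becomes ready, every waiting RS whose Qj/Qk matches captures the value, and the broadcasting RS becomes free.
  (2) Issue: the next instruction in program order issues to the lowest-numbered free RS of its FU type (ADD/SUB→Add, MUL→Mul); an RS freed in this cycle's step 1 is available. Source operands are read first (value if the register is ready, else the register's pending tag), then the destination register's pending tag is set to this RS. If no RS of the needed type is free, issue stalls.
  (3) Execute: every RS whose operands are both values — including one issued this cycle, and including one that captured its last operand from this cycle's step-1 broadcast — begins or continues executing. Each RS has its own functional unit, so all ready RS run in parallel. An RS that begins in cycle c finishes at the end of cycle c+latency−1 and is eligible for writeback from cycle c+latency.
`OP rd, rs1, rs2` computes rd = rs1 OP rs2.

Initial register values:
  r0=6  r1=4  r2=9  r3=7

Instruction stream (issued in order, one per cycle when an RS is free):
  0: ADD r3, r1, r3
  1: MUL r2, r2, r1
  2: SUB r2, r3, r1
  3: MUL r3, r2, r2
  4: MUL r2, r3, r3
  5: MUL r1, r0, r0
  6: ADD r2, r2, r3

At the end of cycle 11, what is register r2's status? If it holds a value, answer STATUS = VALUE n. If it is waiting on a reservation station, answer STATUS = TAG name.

c1: issue ADD r3<-Add1 | r0:6,r1:4,r2:9,r3:Add1
c2: issue MUL r2<-Mul1 | r0:6,r1:4,r2:Mul1,r3:Add1
c3: issue SUB r2<-Add2 | r0:6,r1:4,r2:Add2,r3:Add1
c4: CDB Add1=11; issue MUL r3<-Mul2 | r0:6,r1:4,r2:Add2,r3:Mul2
c5: stall | r0:6,r1:4,r2:Add2,r3:Mul2
c6: stall | r0:6,r1:4,r2:Add2,r3:Mul2
c7: CDB Add2=7; stall | r0:6,r1:4,r2:7,r3:Mul2
c8: CDB Mul1=36; issue MUL r2<-Mul1 | r0:6,r1:4,r2:Mul1,r3:Mul2
c9: stall | r0:6,r1:4,r2:Mul1,r3:Mul2
c10: stall | r0:6,r1:4,r2:Mul1,r3:Mul2
c11: stall | r0:6,r1:4,r2:Mul1,r3:Mul2

STATUS = TAG Mul1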